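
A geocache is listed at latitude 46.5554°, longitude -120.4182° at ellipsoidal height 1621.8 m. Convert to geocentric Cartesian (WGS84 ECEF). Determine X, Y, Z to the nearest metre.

WGS84: a = 6378137 m, e² = 0.006694380; N(φ) = a/√(1−e²sin²φ) = 6389420.559 m.
X = (N+h)·cosφ·cosλ = -2225130.612 m; Y = (N+h)·cosφ·sinλ = -3789884.571 m; Z = (N(1−e²)+h)·sinφ = 4609094.861 m.

X -2225131 m, Y -3789885 m, Z 4609095 m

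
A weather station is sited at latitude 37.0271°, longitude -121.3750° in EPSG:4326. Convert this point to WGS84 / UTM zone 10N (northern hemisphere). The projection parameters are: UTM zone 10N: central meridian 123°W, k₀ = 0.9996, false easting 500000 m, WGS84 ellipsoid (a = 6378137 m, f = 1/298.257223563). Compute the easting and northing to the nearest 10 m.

Zone 10 central meridian λ₀ = 6×10 − 183 = -123°; Δλ = +1.6250°.
Transverse Mercator on WGS84 with k₀ = 0.9996 gives E = 644540.155 m, N = 4099113.170 m.

E 644540 m, N 4099110 m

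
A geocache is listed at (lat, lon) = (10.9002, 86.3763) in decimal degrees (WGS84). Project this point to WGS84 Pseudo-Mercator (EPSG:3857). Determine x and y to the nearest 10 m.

Web Mercator is spherical with R = a = 6378137 m.
x = R·λ = 6378137 × 1.507550831 = 9615365.733 m.
y = R·ln tan(π/4 + φ/2) = 6378137 × 0.191402457 = 1220791.090 m.

x 9615370 m, y 1220790 m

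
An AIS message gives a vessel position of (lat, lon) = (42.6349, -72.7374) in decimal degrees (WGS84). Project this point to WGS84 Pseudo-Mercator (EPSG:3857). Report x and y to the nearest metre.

x -8097090 m, y 5256564 m

Web Mercator is spherical with R = a = 6378137 m.
x = R·λ = 6378137 × -1.269507119 = -8097090.330 m.
y = R·ln tan(π/4 + φ/2) = 6378137 × 0.824153509 = 5256563.989 m.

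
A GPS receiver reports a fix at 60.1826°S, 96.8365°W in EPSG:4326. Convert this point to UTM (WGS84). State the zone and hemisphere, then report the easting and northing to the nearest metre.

Longitude -96.8365° lies in the 6° band [-102°, -96°), giving zone 14; latitude is south of the equator, so 14S.
Zone 14 central meridian λ₀ = 6×14 − 183 = -99°; Δλ = +2.1635°.
Transverse Mercator on WGS84 with k₀ = 0.9996 gives E = 619994.979 m, N = 3326286.835 m.

Zone 14S: E 619995 m, N 3326287 m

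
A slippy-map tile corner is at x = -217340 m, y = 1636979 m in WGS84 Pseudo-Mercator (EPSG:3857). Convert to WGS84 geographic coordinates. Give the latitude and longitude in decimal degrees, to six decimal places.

R = 6378137 m. λ = x/R = -1.95239844°.
φ = 2·arctan(exp(y/R)) − 90° = 2·arctan(1.29260) − 90° = 14.54639836°.

lat 14.546398°, lon -1.952398°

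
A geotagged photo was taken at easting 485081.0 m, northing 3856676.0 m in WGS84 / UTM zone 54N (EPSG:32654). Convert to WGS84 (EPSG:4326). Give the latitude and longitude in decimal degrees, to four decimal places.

Zone 54N: λ₀ = 141°, k₀ = 0.9996, false easting 500000 m.
Meridian distance M = (N − FN)/k₀ = 3858219.3 m.
Inverse transverse Mercator on WGS84 gives φ = 34.85229966°, λ = 140.83679986°.

lat 34.8523°, lon 140.8368°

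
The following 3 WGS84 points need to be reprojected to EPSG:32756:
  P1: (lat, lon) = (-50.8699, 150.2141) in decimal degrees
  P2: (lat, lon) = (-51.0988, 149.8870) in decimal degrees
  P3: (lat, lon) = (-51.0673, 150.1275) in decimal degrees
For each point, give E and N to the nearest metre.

UTM zone 56S: λ₀ = 153°, k₀ = 0.9996.
P1 (-50.8699°, 150.2141°) → (303983.996, 4360944.612) m.
P2 (-51.0988°, 149.8870°) → (282048.876, 4334578.249) m.
P3 (-51.0673°, 150.1275°) → (298747.229, 4338765.256) m.

P1: E 303984 m, N 4360945 m; P2: E 282049 m, N 4334578 m; P3: E 298747 m, N 4338765 m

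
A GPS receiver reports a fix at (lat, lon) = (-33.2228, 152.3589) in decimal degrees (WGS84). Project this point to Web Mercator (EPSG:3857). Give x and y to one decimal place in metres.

x 16960515.2 m, y -3924914.4 m

Web Mercator is spherical with R = a = 6378137 m.
x = R·λ = 6378137 × 2.659164450 = 16960515.166 m.
y = R·ln tan(π/4 + φ/2) = 6378137 × -0.615370039 = -3924914.415 m.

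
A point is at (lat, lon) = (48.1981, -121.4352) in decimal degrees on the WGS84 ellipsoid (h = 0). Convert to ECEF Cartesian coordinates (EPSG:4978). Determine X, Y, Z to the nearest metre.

WGS84: a = 6378137 m, e² = 0.006694380; N(φ) = a/√(1−e²sin²φ) = 6390033.784 m.
X = (N+h)·cosφ·cosλ = -2221381.393 m; Y = (N+h)·cosφ·sinλ = -3634184.482 m; Z = (N(1−e²)+h)·sinφ = 4731587.065 m.

X -2221381 m, Y -3634184 m, Z 4731587 m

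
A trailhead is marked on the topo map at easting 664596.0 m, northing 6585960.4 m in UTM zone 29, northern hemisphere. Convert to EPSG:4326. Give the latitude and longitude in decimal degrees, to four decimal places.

lat 59.3801°, lon -6.1025°

Zone 29N: λ₀ = -9°, k₀ = 0.9996, false easting 500000 m.
Meridian distance M = (N − FN)/k₀ = 6588595.8 m.
Inverse transverse Mercator on WGS84 gives φ = 59.38010042°, λ = -6.10249909°.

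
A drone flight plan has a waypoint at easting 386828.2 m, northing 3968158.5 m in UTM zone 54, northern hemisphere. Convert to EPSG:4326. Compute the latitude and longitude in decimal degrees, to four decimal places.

lat 35.8511°, lon 139.7467°

Zone 54N: λ₀ = 141°, k₀ = 0.9996, false easting 500000 m.
Meridian distance M = (N − FN)/k₀ = 3969746.4 m.
Inverse transverse Mercator on WGS84 gives φ = 35.85110019°, λ = 139.74669963°.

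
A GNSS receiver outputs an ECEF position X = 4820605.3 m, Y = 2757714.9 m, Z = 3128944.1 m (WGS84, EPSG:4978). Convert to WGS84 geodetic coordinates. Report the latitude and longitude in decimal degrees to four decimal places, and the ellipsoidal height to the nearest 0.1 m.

lat 29.5618°, lon 29.7725°, h 1477.8 m

λ = atan2(Y, X) = 29.77249978°; p = √(X²+Y²) = 5553667.9 m.
Bowring's method on WGS84 (a = 6378137 m, b = 6356752.314 m) gives φ = 29.56180016°, h = 1477.7504 m.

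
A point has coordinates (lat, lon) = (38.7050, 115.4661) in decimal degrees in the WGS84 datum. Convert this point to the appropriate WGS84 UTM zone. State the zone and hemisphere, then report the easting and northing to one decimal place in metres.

Longitude 115.4661° lies in the 6° band [114°, 120°), giving zone 50; latitude is north of the equator, so 50N.
Zone 50 central meridian λ₀ = 6×50 − 183 = 117°; Δλ = -1.5339°.
Transverse Mercator on WGS84 with k₀ = 0.9996 gives E = 366623.627 m, N = 4285157.493 m.

Zone 50N: E 366623.6 m, N 4285157.5 m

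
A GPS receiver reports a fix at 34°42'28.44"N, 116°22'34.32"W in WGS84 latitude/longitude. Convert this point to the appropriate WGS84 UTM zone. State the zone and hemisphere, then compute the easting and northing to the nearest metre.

Longitude -116.3762° lies in the 6° band [-120°, -114°), giving zone 11; latitude is north of the equator, so 11N.
Zone 11 central meridian λ₀ = 6×11 − 183 = -117°; Δλ = +0.6238°.
Transverse Mercator on WGS84 with k₀ = 0.9996 gives E = 557124.724 m, N = 3840828.132 m.

Zone 11N: E 557125 m, N 3840828 m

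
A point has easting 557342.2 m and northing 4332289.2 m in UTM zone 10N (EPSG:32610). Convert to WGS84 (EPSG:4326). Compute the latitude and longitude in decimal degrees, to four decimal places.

Zone 10N: λ₀ = -123°, k₀ = 0.9996, false easting 500000 m.
Meridian distance M = (N − FN)/k₀ = 4334022.8 m.
Inverse transverse Mercator on WGS84 gives φ = 39.13789957°, λ = -122.33650003°.

lat 39.1379°, lon -122.3365°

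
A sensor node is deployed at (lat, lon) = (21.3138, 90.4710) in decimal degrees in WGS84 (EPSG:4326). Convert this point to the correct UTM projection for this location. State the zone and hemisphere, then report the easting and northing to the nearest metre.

Longitude 90.4710° lies in the 6° band [90°, 96°), giving zone 46; latitude is north of the equator, so 46N.
Zone 46 central meridian λ₀ = 6×46 − 183 = 93°; Δλ = -2.5290°.
Transverse Mercator on WGS84 with k₀ = 0.9996 gives E = 237654.198 m, N = 2358982.818 m.

Zone 46N: E 237654 m, N 2358983 m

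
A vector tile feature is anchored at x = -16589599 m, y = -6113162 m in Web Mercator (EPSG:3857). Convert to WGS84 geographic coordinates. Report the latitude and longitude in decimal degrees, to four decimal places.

lat -48.0379°, lon -149.0269°

R = 6378137 m. λ = x/R = -149.02690339°.
φ = 2·arctan(exp(y/R)) − 90° = 2·arctan(0.38348) − 90° = -48.03789783°.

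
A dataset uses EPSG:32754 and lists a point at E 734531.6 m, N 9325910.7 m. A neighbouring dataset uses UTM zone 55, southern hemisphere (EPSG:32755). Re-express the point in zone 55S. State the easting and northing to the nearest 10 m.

UTM 54S → geographic: φ = -6.09429981°, λ = 143.11909995°.
UTM 55S (λ₀ = 147°) forward: E = 70253.884 m, N = 9324824.358 m.

E 70250 m, N 9324820 m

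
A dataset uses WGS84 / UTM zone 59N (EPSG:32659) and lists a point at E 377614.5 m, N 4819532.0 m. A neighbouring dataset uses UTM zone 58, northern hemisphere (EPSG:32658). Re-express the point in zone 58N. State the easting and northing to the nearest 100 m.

E 862600 m, N 4828200 m

UTM 59N → geographic: φ = 43.51870037°, λ = 169.48570046°.
UTM 58N (λ₀ = 165°) forward: E = 862550.995 m, N = 4828201.087 m.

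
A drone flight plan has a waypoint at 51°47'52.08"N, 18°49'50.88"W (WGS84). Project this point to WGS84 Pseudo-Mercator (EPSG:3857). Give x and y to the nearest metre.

x -2096235 m, y 6763647 m

Web Mercator is spherical with R = a = 6378137 m.
x = R·λ = 6378137 × -0.328659461 = -2096235.067 m.
y = R·ln tan(π/4 + φ/2) = 6378137 × 1.060442469 = 6763647.349 m.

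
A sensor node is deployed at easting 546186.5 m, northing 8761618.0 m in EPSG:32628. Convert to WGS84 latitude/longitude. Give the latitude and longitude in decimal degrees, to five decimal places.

lat 78.91750°, lon -12.84720°

Zone 28N: λ₀ = -15°, k₀ = 0.9996, false easting 500000 m.
Meridian distance M = (N − FN)/k₀ = 8765124.0 m.
Inverse transverse Mercator on WGS84 gives φ = 78.91750017°, λ = -12.84719781°.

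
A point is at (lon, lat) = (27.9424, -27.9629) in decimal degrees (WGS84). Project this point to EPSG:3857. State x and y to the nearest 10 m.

x 3110530 m, y -3244300 m

Web Mercator is spherical with R = a = 6378137 m.
x = R·λ = 6378137 × 0.487686881 = 3110533.740 m.
y = R·ln tan(π/4 + φ/2) = 6378137 × -0.508659054 = -3244297.133 m.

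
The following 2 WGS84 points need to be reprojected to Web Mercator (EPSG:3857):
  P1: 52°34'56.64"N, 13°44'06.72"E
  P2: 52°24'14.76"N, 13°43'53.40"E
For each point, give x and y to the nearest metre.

Web Mercator: x = R·λ, y = R·ln tan(π/4+φ/2), R = 6378137 m.
P1 (52.5824°, 13.7352°) → (1528995.470, 6906123.717) m.
P2 (52.4041°, 13.7315°) → (1528583.588, 6873524.323) m.

P1: x 1528995 m, y 6906124 m; P2: x 1528584 m, y 6873524 m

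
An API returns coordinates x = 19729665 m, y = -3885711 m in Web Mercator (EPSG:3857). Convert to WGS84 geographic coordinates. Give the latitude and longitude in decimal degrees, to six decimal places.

R = 6378137 m. λ = x/R = 177.23459620°.
φ = 2·arctan(exp(y/R)) − 90° = 2·arctan(0.54377) − 90° = -32.92769793°.

lat -32.927698°, lon 177.234596°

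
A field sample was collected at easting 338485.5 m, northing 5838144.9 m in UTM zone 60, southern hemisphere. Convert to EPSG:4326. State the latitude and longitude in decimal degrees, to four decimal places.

lat -37.5896°, lon 175.1706°

Zone 60S: λ₀ = 177°, k₀ = 0.9996, false easting 500000 m, false northing 10000000 m.
Meridian distance M = (N − FN)/k₀ = -4163520.5 m.
Inverse transverse Mercator on WGS84 gives φ = -37.58960025°, λ = 175.17059974°.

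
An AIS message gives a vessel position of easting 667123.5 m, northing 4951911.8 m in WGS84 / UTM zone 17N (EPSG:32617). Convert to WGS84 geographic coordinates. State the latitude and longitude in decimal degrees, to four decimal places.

lat 44.7011°, lon -78.8905°

Zone 17N: λ₀ = -81°, k₀ = 0.9996, false easting 500000 m.
Meridian distance M = (N − FN)/k₀ = 4953893.4 m.
Inverse transverse Mercator on WGS84 gives φ = 44.70109964°, λ = -78.89049967°.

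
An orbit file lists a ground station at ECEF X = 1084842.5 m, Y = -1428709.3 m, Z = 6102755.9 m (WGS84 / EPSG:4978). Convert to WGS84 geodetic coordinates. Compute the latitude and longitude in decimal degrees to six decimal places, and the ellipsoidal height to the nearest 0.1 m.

λ = atan2(Y, X) = -52.78999891°; p = √(X²+Y²) = 1793904.5 m.
Bowring's method on WGS84 (a = 6378137 m, b = 6356752.314 m) gives φ = 73.72310008°, h = 2507.736 m.

lat 73.723100°, lon -52.789999°, h 2507.7 m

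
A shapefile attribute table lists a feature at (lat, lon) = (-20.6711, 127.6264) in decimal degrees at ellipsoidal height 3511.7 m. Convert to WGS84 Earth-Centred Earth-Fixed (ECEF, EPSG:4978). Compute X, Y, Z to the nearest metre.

X -3646762 m, Y 4730906 m, Z -2238602 m

WGS84: a = 6378137 m, e² = 0.006694380; N(φ) = a/√(1−e²sin²φ) = 6380798.967 m.
X = (N+h)·cosφ·cosλ = -3646762.061 m; Y = (N+h)·cosφ·sinλ = 4730906.157 m; Z = (N(1−e²)+h)·sinφ = -2238601.872 m.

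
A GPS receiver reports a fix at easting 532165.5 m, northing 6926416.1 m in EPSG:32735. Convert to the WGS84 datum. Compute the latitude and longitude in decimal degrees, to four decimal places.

Zone 35S: λ₀ = 27°, k₀ = 0.9996, false easting 500000 m, false northing 10000000 m.
Meridian distance M = (N − FN)/k₀ = -3074813.8 m.
Inverse transverse Mercator on WGS84 gives φ = -27.78640004°, λ = 27.32650019°.

lat -27.7864°, lon 27.3265°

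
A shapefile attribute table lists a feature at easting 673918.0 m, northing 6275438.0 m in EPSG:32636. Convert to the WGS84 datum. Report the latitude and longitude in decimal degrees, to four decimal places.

lat 56.5909°, lon 35.8324°

Zone 36N: λ₀ = 33°, k₀ = 0.9996, false easting 500000 m.
Meridian distance M = (N − FN)/k₀ = 6277949.2 m.
Inverse transverse Mercator on WGS84 gives φ = 56.59090036°, λ = 35.83240027°.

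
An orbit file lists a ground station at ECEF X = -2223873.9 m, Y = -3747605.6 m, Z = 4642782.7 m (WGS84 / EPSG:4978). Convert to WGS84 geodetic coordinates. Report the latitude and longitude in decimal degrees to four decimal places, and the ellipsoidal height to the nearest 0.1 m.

λ = atan2(Y, X) = -120.68539954°; p = √(X²+Y²) = 4357770.4 m.
Bowring's method on WGS84 (a = 6378137 m, b = 6356752.314 m) gives φ = 47.00569986°, h = 800.879 m.

lat 47.0057°, lon -120.6854°, h 800.9 m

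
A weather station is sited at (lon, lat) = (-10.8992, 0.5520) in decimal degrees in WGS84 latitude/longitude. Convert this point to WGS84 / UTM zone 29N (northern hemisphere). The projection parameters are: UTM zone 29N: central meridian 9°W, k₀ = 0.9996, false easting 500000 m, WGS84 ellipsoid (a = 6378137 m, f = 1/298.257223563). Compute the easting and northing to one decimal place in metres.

E 288637.4 m, N 61046.4 m

Zone 29 central meridian λ₀ = 6×29 − 183 = -9°; Δλ = -1.8992°.
Transverse Mercator on WGS84 with k₀ = 0.9996 gives E = 288637.370 m, N = 61046.362 m.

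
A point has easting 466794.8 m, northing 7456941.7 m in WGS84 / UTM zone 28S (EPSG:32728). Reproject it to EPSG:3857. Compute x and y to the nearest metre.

Unproject from UTM 28S (λ₀ = -15°) → φ = -22.99550007°, λ = -15.32399962°.
Web Mercator (R = 6378137 m): x = -1705859.834 m, y = -2631474.456 m.

x -1705860 m, y -2631474 m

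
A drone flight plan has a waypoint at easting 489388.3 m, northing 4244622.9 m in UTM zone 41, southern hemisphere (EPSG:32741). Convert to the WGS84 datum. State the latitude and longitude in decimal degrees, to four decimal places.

lat -51.9490°, lon 62.8456°

Zone 41S: λ₀ = 63°, k₀ = 0.9996, false easting 500000 m, false northing 10000000 m.
Meridian distance M = (N − FN)/k₀ = -5757680.2 m.
Inverse transverse Mercator on WGS84 gives φ = -51.94899972°, λ = 62.84559974°.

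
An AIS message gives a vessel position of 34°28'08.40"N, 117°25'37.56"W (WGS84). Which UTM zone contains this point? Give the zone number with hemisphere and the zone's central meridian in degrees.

UTM zone = ⌊(λ + 180)/6⌋ + 1; -117.4271° ∈ [-120°, -114°) → zone 11.
Hemisphere: N (φ ≥ 0).
Central meridian λ₀ = 6×11 − 183 = -117°.

Zone 11N, central meridian -117°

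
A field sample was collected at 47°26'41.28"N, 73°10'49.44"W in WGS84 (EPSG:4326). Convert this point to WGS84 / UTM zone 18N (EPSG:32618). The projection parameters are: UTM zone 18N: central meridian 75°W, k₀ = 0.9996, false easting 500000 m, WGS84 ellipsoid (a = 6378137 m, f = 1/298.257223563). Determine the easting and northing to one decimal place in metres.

Zone 18 central meridian λ₀ = 6×18 − 183 = -75°; Δλ = +1.8196°.
Transverse Mercator on WGS84 with k₀ = 0.9996 gives E = 637181.957 m, N = 5256199.911 m.

E 637182.0 m, N 5256199.9 m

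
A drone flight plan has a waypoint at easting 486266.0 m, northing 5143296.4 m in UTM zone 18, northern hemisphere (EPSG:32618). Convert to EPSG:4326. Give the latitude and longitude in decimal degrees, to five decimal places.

Zone 18N: λ₀ = -75°, k₀ = 0.9996, false easting 500000 m.
Meridian distance M = (N − FN)/k₀ = 5145354.5 m.
Inverse transverse Mercator on WGS84 gives φ = 46.44310011°, λ = -75.17880045°.

lat 46.44310°, lon -75.17880°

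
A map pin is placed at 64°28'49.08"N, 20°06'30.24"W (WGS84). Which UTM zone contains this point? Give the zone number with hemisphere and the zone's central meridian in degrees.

Zone 27N, central meridian -21°

UTM zone = ⌊(λ + 180)/6⌋ + 1; -20.1084° ∈ [-24°, -18°) → zone 27.
Hemisphere: N (φ ≥ 0).
Central meridian λ₀ = 6×27 − 183 = -21°.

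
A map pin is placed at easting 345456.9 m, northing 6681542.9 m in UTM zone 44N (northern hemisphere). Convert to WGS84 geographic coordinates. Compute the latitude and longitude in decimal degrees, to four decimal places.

lat 60.2412°, lon 78.2084°

Zone 44N: λ₀ = 81°, k₀ = 0.9996, false easting 500000 m.
Meridian distance M = (N − FN)/k₀ = 6684216.6 m.
Inverse transverse Mercator on WGS84 gives φ = 60.24119986°, λ = 78.20840049°.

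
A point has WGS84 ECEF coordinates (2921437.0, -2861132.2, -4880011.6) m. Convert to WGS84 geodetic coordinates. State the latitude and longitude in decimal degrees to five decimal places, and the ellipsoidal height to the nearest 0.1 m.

lat -50.22860°, lon -44.40250°, h 1193.1 m

λ = atan2(Y, X) = -44.40249997°; p = √(X²+Y²) = 4089116.2 m.
Bowring's method on WGS84 (a = 6378137 m, b = 6356752.314 m) gives φ = -50.22859980°, h = 1193.096 m.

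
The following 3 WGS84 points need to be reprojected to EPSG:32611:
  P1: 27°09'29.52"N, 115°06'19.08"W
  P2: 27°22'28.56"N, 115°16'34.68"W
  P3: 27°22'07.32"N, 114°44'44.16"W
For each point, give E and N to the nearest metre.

P1: E 687739 m, N 3005375 m; P2: E 670462 m, N 3029106 m; P3: E 722970 m, N 3029290 m

UTM zone 11N: λ₀ = -117°, k₀ = 0.9996.
P1 (27.1582°, -115.1053°) → (687739.346, 3005374.770) m.
P2 (27.3746°, -115.2763°) → (670461.846, 3029105.970) m.
P3 (27.3687°, -114.7456°) → (722970.080, 3029290.480) m.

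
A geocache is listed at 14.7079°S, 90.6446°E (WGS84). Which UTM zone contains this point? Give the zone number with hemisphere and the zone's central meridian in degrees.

UTM zone = ⌊(λ + 180)/6⌋ + 1; 90.6446° ∈ [90°, 96°) → zone 46.
Hemisphere: S (φ < 0).
Central meridian λ₀ = 6×46 − 183 = 93°.

Zone 46S, central meridian 93°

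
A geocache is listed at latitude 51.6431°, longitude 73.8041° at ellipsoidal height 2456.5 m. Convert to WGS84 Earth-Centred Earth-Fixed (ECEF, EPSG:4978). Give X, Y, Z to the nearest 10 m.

X 1106680 m, Y 3810240 m, Z 4980180 m

WGS84: a = 6378137 m, e² = 0.006694380; N(φ) = a/√(1−e²sin²φ) = 6391305.232 m.
X = (N+h)·cosφ·cosλ = 1106680.503 m; Y = (N+h)·cosφ·sinλ = 3810236.952 m; Z = (N(1−e²)+h)·sinφ = 4980184.352 m.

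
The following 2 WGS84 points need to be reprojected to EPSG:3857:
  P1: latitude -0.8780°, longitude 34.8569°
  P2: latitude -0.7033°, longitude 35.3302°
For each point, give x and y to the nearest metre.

Web Mercator: x = R·λ, y = R·ln tan(π/4+φ/2), R = 6378137 m.
P1 (-0.8780°, 34.8569°) → (3880252.359, -97742.338) m.
P2 (-0.7033°, 35.3302°) → (3932939.874, -78292.964) m.

P1: x 3880252 m, y -97742 m; P2: x 3932940 m, y -78293 m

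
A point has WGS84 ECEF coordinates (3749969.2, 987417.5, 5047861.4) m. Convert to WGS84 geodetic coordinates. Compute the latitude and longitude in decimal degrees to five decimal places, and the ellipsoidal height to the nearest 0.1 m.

lat 52.65410°, lon 14.75190°, h 724.6 m

λ = atan2(Y, X) = 14.75190040°; p = √(X²+Y²) = 3877790.9 m.
Bowring's method on WGS84 (a = 6378137 m, b = 6356752.314 m) gives φ = 52.65410011°, h = 724.645 m.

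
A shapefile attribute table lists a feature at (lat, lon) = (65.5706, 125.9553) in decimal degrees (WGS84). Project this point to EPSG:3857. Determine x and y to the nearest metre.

Web Mercator is spherical with R = a = 6378137 m.
x = R·λ = 6378137 × 2.198334695 = 14021279.859 m.
y = R·ln tan(π/4 + φ/2) = 6378137 × 1.530274555 = 9760300.760 m.

x 14021280 m, y 9760301 m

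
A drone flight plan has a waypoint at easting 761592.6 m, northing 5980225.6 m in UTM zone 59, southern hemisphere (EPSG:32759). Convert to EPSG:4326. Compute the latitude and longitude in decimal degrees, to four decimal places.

lat -36.2875°, lon 173.9127°

Zone 59S: λ₀ = 171°, k₀ = 0.9996, false easting 500000 m, false northing 10000000 m.
Meridian distance M = (N − FN)/k₀ = -4021383.0 m.
Inverse transverse Mercator on WGS84 gives φ = -36.28750021°, λ = 173.91269991°.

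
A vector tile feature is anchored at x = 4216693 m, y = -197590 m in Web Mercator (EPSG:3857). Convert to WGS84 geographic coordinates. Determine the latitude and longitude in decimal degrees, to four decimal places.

R = 6378137 m. λ = x/R = 37.87919770°.
φ = 2·arctan(exp(y/R)) − 90° = 2·arctan(0.96950) − 90° = -1.77469733°.

lat -1.7747°, lon 37.8792°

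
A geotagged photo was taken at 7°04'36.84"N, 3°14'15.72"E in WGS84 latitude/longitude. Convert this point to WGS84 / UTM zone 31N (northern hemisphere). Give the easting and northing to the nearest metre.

Zone 31 central meridian λ₀ = 6×31 − 183 = 3°; Δλ = +0.2377°.
Transverse Mercator on WGS84 with k₀ = 0.9996 gives E = 526249.961 m, N = 782256.616 m.

E 526250 m, N 782257 m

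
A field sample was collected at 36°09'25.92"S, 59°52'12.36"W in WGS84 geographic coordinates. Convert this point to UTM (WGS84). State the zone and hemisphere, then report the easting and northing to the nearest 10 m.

Zone 21S: E 241810 m, N 5994800 m

Longitude -59.8701° lies in the 6° band [-60°, -54°), giving zone 21; latitude is south of the equator, so 21S.
Zone 21 central meridian λ₀ = 6×21 − 183 = -57°; Δλ = -2.8701°.
Transverse Mercator on WGS84 with k₀ = 0.9996 gives E = 241805.978 m, N = 5994798.245 m.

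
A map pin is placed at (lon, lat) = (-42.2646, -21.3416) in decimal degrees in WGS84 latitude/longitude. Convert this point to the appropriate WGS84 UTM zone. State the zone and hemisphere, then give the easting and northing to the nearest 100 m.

Longitude -42.2646° lies in the 6° band [-48°, -42°), giving zone 23; latitude is south of the equator, so 23S.
Zone 23 central meridian λ₀ = 6×23 − 183 = -45°; Δλ = +2.7354°.
Transverse Mercator on WGS84 with k₀ = 0.9996 gives E = 783714.793 m, N = 7637579.788 m.

Zone 23S: E 783700 m, N 7637600 m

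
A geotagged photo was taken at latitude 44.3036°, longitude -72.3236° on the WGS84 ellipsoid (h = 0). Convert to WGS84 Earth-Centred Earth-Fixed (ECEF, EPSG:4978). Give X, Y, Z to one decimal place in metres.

X 1388238.4 m, Y -4356119.7 m, Z 4432296.0 m

WGS84: a = 6378137 m, e² = 0.006694380; N(φ) = a/√(1−e²sin²φ) = 6388577.540 m.
X = (N+h)·cosφ·cosλ = 1388238.359 m; Y = (N+h)·cosφ·sinλ = -4356119.674 m; Z = (N(1−e²)+h)·sinφ = 4432296.036 m.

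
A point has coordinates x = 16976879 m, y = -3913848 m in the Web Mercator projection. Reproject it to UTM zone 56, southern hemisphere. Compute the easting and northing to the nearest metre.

E 453916 m, N 6333128 m

Web Mercator inverse (R = 6378137 m) → φ = -33.13959833°, λ = 152.50589882°.
UTM 56S forward: E = 453915.719 m, N = 6333128.367 m.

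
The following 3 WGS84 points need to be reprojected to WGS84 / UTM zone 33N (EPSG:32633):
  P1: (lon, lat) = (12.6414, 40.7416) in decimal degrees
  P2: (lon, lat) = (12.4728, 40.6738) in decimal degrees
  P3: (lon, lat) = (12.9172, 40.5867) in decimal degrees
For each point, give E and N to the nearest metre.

UTM zone 33N: λ₀ = 15°, k₀ = 0.9996.
P1 (40.7416°, 12.6414°) → (300857.028, 4512748.811) m.
P2 (40.6738°, 12.4728°) → (286403.660, 4505618.047) m.
P3 (40.5867°, 12.9172°) → (323737.691, 4494963.321) m.

P1: E 300857 m, N 4512749 m; P2: E 286404 m, N 4505618 m; P3: E 323738 m, N 4494963 m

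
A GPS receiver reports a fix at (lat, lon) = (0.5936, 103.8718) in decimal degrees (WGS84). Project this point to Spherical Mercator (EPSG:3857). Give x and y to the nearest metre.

Web Mercator is spherical with R = a = 6378137 m.
x = R·λ = 6378137 × 1.812904910 = 11562955.884 m.
y = R·ln tan(π/4 + φ/2) = 6378137 × 0.010360460 = 66080.432 m.

x 11562956 m, y 66080 m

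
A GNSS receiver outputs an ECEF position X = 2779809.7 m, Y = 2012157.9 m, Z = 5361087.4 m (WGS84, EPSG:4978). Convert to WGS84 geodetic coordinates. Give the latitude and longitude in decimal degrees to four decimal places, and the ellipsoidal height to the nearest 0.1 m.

λ = atan2(Y, X) = 35.89879988°; p = √(X²+Y²) = 3431635.4 m.
Bowring's method on WGS84 (a = 6378137 m, b = 6356752.314 m) gives φ = 57.55109994°, h = 2380.881 m.

lat 57.5511°, lon 35.8988°, h 2380.9 m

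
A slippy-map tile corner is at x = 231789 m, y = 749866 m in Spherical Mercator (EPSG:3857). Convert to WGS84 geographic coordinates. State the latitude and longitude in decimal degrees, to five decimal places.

R = 6378137 m. λ = x/R = 2.08219601°.
φ = 2·arctan(exp(y/R)) − 90° = 2·arctan(1.12476) − 90° = 6.72069612°.

lat 6.72070°, lon 2.08220°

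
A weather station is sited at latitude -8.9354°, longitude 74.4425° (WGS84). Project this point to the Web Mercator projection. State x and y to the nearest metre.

Web Mercator is spherical with R = a = 6378137 m.
x = R·λ = 6378137 × 1.299266728 = 8286901.193 m.
y = R·ln tan(π/4 + φ/2) = 6378137 × -0.156588175 = -998740.832 m.

x 8286901 m, y -998741 m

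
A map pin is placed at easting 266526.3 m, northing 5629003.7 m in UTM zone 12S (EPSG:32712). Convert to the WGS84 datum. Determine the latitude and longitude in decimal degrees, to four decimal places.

Zone 12S: λ₀ = -111°, k₀ = 0.9996, false easting 500000 m, false northing 10000000 m.
Meridian distance M = (N − FN)/k₀ = -4372745.4 m.
Inverse transverse Mercator on WGS84 gives φ = -39.45690041°, λ = -113.71360059°.

lat -39.4569°, lon -113.7136°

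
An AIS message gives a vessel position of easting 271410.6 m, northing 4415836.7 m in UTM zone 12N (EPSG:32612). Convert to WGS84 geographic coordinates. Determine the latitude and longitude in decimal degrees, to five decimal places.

lat 39.86180°, lon -113.67240°

Zone 12N: λ₀ = -111°, k₀ = 0.9996, false easting 500000 m.
Meridian distance M = (N − FN)/k₀ = 4417603.7 m.
Inverse transverse Mercator on WGS84 gives φ = 39.86179978°, λ = -113.67239970°.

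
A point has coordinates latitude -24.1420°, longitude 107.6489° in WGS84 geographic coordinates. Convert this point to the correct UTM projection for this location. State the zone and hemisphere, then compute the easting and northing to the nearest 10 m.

Longitude 107.6489° lies in the 6° band [102°, 108°), giving zone 48; latitude is south of the equator, so 48S.
Zone 48 central meridian λ₀ = 6×48 − 183 = 105°; Δλ = +2.6489°.
Transverse Mercator on WGS84 with k₀ = 0.9996 gives E = 769190.265 m, N = 7327505.673 m.

Zone 48S: E 769190 m, N 7327510 m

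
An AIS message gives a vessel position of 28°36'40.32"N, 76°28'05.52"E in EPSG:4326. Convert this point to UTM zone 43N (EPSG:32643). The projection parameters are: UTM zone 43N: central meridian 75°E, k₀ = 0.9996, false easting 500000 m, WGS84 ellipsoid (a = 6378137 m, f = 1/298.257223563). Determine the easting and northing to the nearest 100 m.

Zone 43 central meridian λ₀ = 6×43 − 183 = 75°; Δλ = +1.4682°.
Transverse Mercator on WGS84 with k₀ = 0.9996 gives E = 643542.992 m, N = 3165791.971 m.

E 643500 m, N 3165800 m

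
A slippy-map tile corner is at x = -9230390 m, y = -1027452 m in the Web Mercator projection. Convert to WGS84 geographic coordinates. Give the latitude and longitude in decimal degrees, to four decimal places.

lat -9.1901°, lon -82.9180°

R = 6378137 m. λ = x/R = -82.91800415°.
φ = 2·arctan(exp(y/R)) − 90° = 2·arctan(0.85122) − 90° = -9.19009686°.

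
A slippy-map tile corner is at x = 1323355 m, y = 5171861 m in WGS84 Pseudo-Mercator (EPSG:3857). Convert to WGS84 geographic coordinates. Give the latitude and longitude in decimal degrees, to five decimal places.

R = 6378137 m. λ = x/R = 11.88790023°.
φ = 2·arctan(exp(y/R)) − 90° = 2·arctan(2.24987) − 90° = 42.07260144°.

lat 42.07260°, lon 11.88790°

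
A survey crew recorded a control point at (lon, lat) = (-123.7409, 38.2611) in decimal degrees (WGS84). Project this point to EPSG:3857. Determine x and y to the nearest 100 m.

x -13774800 m, y 4616400 m

Web Mercator is spherical with R = a = 6378137 m.
x = R·λ = 6378137 × -2.159686124 = -13774773.978 m.
y = R·ln tan(π/4 + φ/2) = 6378137 × 0.723781322 = 4616376.432 m.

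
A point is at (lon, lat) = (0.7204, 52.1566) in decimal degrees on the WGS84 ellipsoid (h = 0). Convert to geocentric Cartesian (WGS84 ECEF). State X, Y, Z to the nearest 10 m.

X 3920910 m, Y 49300 m, Z 5013510 m

WGS84: a = 6378137 m, e² = 0.006694380; N(φ) = a/√(1−e²sin²φ) = 6391492.202 m.
X = (N+h)·cosφ·cosλ = 3920905.025 m; Y = (N+h)·cosφ·sinλ = 49301.517 m; Z = (N(1−e²)+h)·sinφ = 5013512.284 m.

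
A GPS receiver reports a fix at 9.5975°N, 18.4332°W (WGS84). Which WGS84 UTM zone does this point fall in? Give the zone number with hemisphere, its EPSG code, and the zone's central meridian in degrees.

UTM zone = ⌊(λ + 180)/6⌋ + 1; -18.4332° ∈ [-24°, -18°) → zone 27.
Hemisphere: N (φ ≥ 0).
Central meridian λ₀ = 6×27 − 183 = -21°.
EPSG code: 32627.

Zone 27N (EPSG:32627), central meridian -21°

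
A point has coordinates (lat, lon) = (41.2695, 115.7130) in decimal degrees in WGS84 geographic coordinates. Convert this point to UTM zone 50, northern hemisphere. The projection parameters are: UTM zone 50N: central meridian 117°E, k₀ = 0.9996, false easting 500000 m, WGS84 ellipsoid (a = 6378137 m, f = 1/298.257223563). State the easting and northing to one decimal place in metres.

Zone 50 central meridian λ₀ = 6×50 − 183 = 117°; Δλ = -1.2870°.
Transverse Mercator on WGS84 with k₀ = 0.9996 gives E = 392202.212 m, N = 4569473.471 m.

E 392202.2 m, N 4569473.5 m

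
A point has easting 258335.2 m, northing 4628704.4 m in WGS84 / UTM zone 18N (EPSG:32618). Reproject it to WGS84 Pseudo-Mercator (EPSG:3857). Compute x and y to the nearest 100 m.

x -8672600 m, y 5127100 m

Unproject from UTM 18N (λ₀ = -75°) → φ = 41.77339962°, λ = -77.90760030°.
Web Mercator (R = 6378137 m): x = -8672634.394 m, y = 5127096.012 m.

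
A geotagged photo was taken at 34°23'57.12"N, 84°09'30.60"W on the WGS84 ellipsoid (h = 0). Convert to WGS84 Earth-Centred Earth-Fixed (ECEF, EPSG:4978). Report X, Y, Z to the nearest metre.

WGS84: a = 6378137 m, e² = 0.006694380; N(φ) = a/√(1−e²sin²φ) = 6384961.947 m.
X = (N+h)·cosφ·cosλ = 536198.094 m; Y = (N+h)·cosφ·sinλ = -5241011.343 m; Z = (N(1−e²)+h)·sinφ = 3583071.162 m.

X 536198 m, Y -5241011 m, Z 3583071 m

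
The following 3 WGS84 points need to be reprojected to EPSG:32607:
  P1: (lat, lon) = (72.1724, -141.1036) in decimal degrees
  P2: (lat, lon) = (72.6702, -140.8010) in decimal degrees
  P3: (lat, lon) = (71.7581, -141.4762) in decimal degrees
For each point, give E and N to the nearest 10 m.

UTM zone 7N: λ₀ = -141°, k₀ = 0.9996.
P1 (72.1724°, -141.1036°) → (496459.878, 8008165.495) m.
P2 (72.6702°, -140.8010°) → (506616.181, 8063701.226) m.
P3 (71.7581°, -141.4762°) → (483362.681, 7962016.592) m.

P1: E 496460 m, N 8008170 m; P2: E 506620 m, N 8063700 m; P3: E 483360 m, N 7962020 m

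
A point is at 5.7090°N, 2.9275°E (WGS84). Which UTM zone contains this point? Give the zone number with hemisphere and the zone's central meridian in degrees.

Zone 31N, central meridian 3°

UTM zone = ⌊(λ + 180)/6⌋ + 1; 2.9275° ∈ [0°, 6°) → zone 31.
Hemisphere: N (φ ≥ 0).
Central meridian λ₀ = 6×31 − 183 = 3°.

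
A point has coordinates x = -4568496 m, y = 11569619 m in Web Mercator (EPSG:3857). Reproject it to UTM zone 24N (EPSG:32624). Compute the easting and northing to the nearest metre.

E 427721 m, N 7932532 m

Web Mercator inverse (R = 6378137 m) → φ = 71.48340058°, λ = -41.03949782°.
UTM 24N forward: E = 427721.223 m, N = 7932531.703 m.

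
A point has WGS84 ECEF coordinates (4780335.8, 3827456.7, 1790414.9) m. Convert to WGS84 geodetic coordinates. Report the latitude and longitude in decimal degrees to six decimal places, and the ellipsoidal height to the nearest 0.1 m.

lat 16.401200°, lon 38.683100°, h 3728.9 m

λ = atan2(Y, X) = 38.68310019°; p = √(X²+Y²) = 6123808.9 m.
Bowring's method on WGS84 (a = 6378137 m, b = 6356752.314 m) gives φ = 16.40119971°, h = 3728.871 m.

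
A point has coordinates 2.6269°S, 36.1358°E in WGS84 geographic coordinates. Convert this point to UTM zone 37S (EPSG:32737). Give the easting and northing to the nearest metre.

E 181486 m, N 9709281 m

Zone 37 central meridian λ₀ = 6×37 − 183 = 39°; Δλ = -2.8642°.
Transverse Mercator on WGS84 with k₀ = 0.9996 gives E = 181485.908 m, N = 9709281.470 m.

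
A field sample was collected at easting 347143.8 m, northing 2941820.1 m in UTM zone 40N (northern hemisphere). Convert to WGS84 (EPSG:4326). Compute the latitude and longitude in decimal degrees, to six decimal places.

lat 26.588900°, lon 55.465000°

Zone 40N: λ₀ = 57°, k₀ = 0.9996, false easting 500000 m.
Meridian distance M = (N − FN)/k₀ = 2942997.3 m.
Inverse transverse Mercator on WGS84 gives φ = 26.58890029°, λ = 55.46500040°.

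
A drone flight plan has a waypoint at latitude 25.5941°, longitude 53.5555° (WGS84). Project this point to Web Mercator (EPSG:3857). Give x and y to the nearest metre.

Web Mercator is spherical with R = a = 6378137 m.
x = R·λ = 6378137 × 0.934719808 = 5961770.989 m.
y = R·ln tan(π/4 + φ/2) = 6378137 × 0.462344212 = 2948894.724 m.

x 5961771 m, y 2948895 m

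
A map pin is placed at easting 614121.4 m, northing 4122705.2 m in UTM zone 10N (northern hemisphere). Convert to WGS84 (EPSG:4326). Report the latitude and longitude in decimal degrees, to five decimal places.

Zone 10N: λ₀ = -123°, k₀ = 0.9996, false easting 500000 m.
Meridian distance M = (N − FN)/k₀ = 4124354.9 m.
Inverse transverse Mercator on WGS84 gives φ = 37.24390045°, λ = -121.71329983°.

lat 37.24390°, lon -121.71330°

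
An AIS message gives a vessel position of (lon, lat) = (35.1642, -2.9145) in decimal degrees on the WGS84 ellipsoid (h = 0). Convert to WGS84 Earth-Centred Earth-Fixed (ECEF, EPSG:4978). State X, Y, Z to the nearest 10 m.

WGS84: a = 6378137 m, e² = 0.006694380; N(φ) = a/√(1−e²sin²φ) = 6378192.194 m.
X = (N+h)·cosφ·cosλ = 5207458.974 m; Y = (N+h)·cosφ·sinλ = 3668587.452 m; Z = (N(1−e²)+h)·sinφ = -322132.553 m.

X 5207460 m, Y 3668590 m, Z -322130 m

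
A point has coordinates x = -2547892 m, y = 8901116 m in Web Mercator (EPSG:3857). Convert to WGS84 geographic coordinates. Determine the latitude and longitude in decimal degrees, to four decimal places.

R = 6378137 m. λ = x/R = -22.88810326°.
φ = 2·arctan(exp(y/R)) − 90° = 2·arctan(4.03726) − 90° = 62.17650148°.

lat 62.1765°, lon -22.8881°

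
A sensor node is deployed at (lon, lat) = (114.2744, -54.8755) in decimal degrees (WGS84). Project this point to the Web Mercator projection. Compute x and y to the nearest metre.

Web Mercator is spherical with R = a = 6378137 m.
x = R·λ = 6378137 × 1.994464531 = 12720968.019 m.
y = R·ln tan(π/4 + φ/2) = 6378137 × -1.150452020 = -7337740.597 m.

x 12720968 m, y -7337741 m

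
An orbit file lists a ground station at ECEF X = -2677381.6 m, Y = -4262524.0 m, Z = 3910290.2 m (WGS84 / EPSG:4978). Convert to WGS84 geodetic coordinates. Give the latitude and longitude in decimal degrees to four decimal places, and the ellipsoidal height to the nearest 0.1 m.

λ = atan2(Y, X) = -122.13379998°; p = √(X²+Y²) = 5033635.2 m.
Bowring's method on WGS84 (a = 6378137 m, b = 6356752.314 m) gives φ = 38.02769976°, h = 3934.608 m.

lat 38.0277°, lon -122.1338°, h 3934.6 m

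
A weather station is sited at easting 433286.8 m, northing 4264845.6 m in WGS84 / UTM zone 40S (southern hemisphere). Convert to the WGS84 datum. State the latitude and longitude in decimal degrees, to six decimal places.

Zone 40S: λ₀ = 57°, k₀ = 0.9996, false easting 500000 m, false northing 10000000 m.
Meridian distance M = (N − FN)/k₀ = -5737449.4 m.
Inverse transverse Mercator on WGS84 gives φ = -51.76330027°, λ = 56.03329988°.

lat -51.763300°, lon 56.033300°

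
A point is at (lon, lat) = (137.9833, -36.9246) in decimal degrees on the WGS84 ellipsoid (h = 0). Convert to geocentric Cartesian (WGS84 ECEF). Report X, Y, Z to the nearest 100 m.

WGS84: a = 6378137 m, e² = 0.006694380; N(φ) = a/√(1−e²sin²φ) = 6385856.144 m.
X = (N+h)·cosφ·cosλ = -3792776.742 m; Y = (N+h)·cosφ·sinλ = 3417033.767 m; Z = (N(1−e²)+h)·sinφ = -3810707.138 m.

X -3792800 m, Y 3417000 m, Z -3810700 m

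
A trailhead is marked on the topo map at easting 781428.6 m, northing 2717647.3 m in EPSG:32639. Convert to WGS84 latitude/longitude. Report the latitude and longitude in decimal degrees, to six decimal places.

lat 24.547200°, lon 53.778100°

Zone 39N: λ₀ = 51°, k₀ = 0.9996, false easting 500000 m.
Meridian distance M = (N − FN)/k₀ = 2718734.8 m.
Inverse transverse Mercator on WGS84 gives φ = 24.54719957°, λ = 53.77809971°.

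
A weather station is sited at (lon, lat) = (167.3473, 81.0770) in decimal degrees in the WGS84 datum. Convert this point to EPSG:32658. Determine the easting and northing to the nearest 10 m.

Zone 58 central meridian λ₀ = 6×58 − 183 = 165°; Δλ = +2.3473°.
Transverse Mercator on WGS84 with k₀ = 0.9996 gives E = 540635.449 m, N = 9002621.665 m.

E 540640 m, N 9002620 m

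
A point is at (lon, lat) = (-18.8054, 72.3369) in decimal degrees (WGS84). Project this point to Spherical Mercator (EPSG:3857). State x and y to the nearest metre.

Web Mercator is spherical with R = a = 6378137 m.
x = R·λ = 6378137 × -0.328216147 = -2093407.552 m.
y = R·ln tan(π/4 + φ/2) = 6378137 × 1.861932553 = 11875660.907 m.

x -2093408 m, y 11875661 m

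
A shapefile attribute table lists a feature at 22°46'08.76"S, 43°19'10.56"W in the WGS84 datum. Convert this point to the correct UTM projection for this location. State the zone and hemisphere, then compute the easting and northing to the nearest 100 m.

Longitude -43.3196° lies in the 6° band [-48°, -42°), giving zone 23; latitude is south of the equator, so 23S.
Zone 23 central meridian λ₀ = 6×23 − 183 = -45°; Δλ = +1.6804°.
Transverse Mercator on WGS84 with k₀ = 0.9996 gives E = 672518.919 m, N = 7481061.133 m.

Zone 23S: E 672500 m, N 7481100 m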